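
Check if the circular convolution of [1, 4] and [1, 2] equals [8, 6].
Recompute circular convolution of [1, 4] and [1, 2]: y[0] = 1×1 + 4×2 = 9; y[1] = 1×2 + 4×1 = 6 → [9, 6]. Compare to given [8, 6]: they differ at index 0: given 8, correct 9, so answer: No

No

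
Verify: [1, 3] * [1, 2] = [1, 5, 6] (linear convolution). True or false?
Recompute linear convolution of [1, 3] and [1, 2]: y[0] = 1×1 = 1; y[1] = 1×2 + 3×1 = 5; y[2] = 3×2 = 6 → [1, 5, 6]. Given [1, 5, 6] matches, so answer: Yes

Yes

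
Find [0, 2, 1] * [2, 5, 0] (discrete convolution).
y[0] = 0×2 = 0; y[1] = 0×5 + 2×2 = 4; y[2] = 0×0 + 2×5 + 1×2 = 12; y[3] = 2×0 + 1×5 = 5; y[4] = 1×0 = 0

[0, 4, 12, 5, 0]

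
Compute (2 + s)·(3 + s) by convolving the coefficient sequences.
Ascending coefficients: a = [2, 1], b = [3, 1]. c[0] = 2×3 = 6; c[1] = 2×1 + 1×3 = 5; c[2] = 1×1 = 1. Result coefficients: [6, 5, 1] → 6 + 5s + s^2

6 + 5s + s^2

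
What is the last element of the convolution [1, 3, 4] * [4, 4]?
Use y[k] = Σ_i a[i]·b[k-i] at k=3. y[3] = 4×4 = 16

16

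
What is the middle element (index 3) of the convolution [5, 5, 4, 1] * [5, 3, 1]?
Use y[k] = Σ_i a[i]·b[k-i] at k=3. y[3] = 5×1 + 4×3 + 1×5 = 22

22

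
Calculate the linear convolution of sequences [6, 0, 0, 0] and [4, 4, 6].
y[0] = 6×4 = 24; y[1] = 6×4 + 0×4 = 24; y[2] = 6×6 + 0×4 + 0×4 = 36; y[3] = 0×6 + 0×4 + 0×4 = 0; y[4] = 0×6 + 0×4 = 0; y[5] = 0×6 = 0

[24, 24, 36, 0, 0, 0]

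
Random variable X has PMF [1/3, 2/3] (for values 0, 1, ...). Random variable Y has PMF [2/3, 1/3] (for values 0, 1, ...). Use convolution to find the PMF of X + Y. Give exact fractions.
P(X+Y=k) = Σ_i P(X=i)·P(Y=k-i) — a convolution of [1/3, 2/3] and [2/3, 1/3]. P(X+Y=0) = (1/3)×(2/3) = 2/9; P(X+Y=1) = (1/3)×(1/3) + (2/3)×(2/3) = 1/9 + 4/9 = 5/9; P(X+Y=2) = (2/3)×(1/3) = 2/9. PMF: [2/9, 5/9, 2/9] (sums to 1 ✓)

[2/9, 5/9, 2/9]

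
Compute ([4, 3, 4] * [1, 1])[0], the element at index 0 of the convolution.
Use y[k] = Σ_i a[i]·b[k-i] at k=0. y[0] = 4×1 = 4

4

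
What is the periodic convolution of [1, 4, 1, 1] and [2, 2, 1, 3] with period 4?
Use y[k] = Σ_j f[j]·g[(k-j) mod 4]. y[0] = 1×2 + 4×3 + 1×1 + 1×2 = 17; y[1] = 1×2 + 4×2 + 1×3 + 1×1 = 14; y[2] = 1×1 + 4×2 + 1×2 + 1×3 = 14; y[3] = 1×3 + 4×1 + 1×2 + 1×2 = 11. Result: [17, 14, 14, 11]

[17, 14, 14, 11]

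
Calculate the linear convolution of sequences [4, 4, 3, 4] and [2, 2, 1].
y[0] = 4×2 = 8; y[1] = 4×2 + 4×2 = 16; y[2] = 4×1 + 4×2 + 3×2 = 18; y[3] = 4×1 + 3×2 + 4×2 = 18; y[4] = 3×1 + 4×2 = 11; y[5] = 4×1 = 4

[8, 16, 18, 18, 11, 4]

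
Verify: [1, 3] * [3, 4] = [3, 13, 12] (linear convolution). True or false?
Recompute linear convolution of [1, 3] and [3, 4]: y[0] = 1×3 = 3; y[1] = 1×4 + 3×3 = 13; y[2] = 3×4 = 12 → [3, 13, 12]. Given [3, 13, 12] matches, so answer: Yes

Yes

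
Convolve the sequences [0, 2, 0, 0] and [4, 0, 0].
y[0] = 0×4 = 0; y[1] = 0×0 + 2×4 = 8; y[2] = 0×0 + 2×0 + 0×4 = 0; y[3] = 2×0 + 0×0 + 0×4 = 0; y[4] = 0×0 + 0×0 = 0; y[5] = 0×0 = 0

[0, 8, 0, 0, 0, 0]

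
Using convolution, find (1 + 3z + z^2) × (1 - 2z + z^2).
Ascending coefficients: a = [1, 3, 1], b = [1, -2, 1]. c[0] = 1×1 = 1; c[1] = 1×-2 + 3×1 = 1; c[2] = 1×1 + 3×-2 + 1×1 = -4; c[3] = 3×1 + 1×-2 = 1; c[4] = 1×1 = 1. Result coefficients: [1, 1, -4, 1, 1] → 1 + z - 4z^2 + z^3 + z^4

1 + z - 4z^2 + z^3 + z^4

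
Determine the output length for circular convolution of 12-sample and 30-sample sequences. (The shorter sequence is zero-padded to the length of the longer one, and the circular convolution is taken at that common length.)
Circular convolution (zero-padding the shorter input) has length max(m, n) = max(12, 30) = 30

30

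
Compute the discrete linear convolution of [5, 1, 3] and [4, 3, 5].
y[0] = 5×4 = 20; y[1] = 5×3 + 1×4 = 19; y[2] = 5×5 + 1×3 + 3×4 = 40; y[3] = 1×5 + 3×3 = 14; y[4] = 3×5 = 15

[20, 19, 40, 14, 15]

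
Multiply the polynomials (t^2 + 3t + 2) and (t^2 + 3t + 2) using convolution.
Ascending coefficients: a = [2, 3, 1], b = [2, 3, 1]. c[0] = 2×2 = 4; c[1] = 2×3 + 3×2 = 12; c[2] = 2×1 + 3×3 + 1×2 = 13; c[3] = 3×1 + 1×3 = 6; c[4] = 1×1 = 1. Result coefficients: [4, 12, 13, 6, 1] → t^4 + 6t^3 + 13t^2 + 12t + 4

t^4 + 6t^3 + 13t^2 + 12t + 4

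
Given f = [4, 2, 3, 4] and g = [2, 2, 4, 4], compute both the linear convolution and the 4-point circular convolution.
Linear: y_lin[0] = 4×2 = 8; y_lin[1] = 4×2 + 2×2 = 12; y_lin[2] = 4×4 + 2×2 + 3×2 = 26; y_lin[3] = 4×4 + 2×4 + 3×2 + 4×2 = 38; y_lin[4] = 2×4 + 3×4 + 4×2 = 28; y_lin[5] = 3×4 + 4×4 = 28; y_lin[6] = 4×4 = 16 → [8, 12, 26, 38, 28, 28, 16]. Circular (length 4): y[0] = 4×2 + 2×4 + 3×4 + 4×2 = 36; y[1] = 4×2 + 2×2 + 3×4 + 4×4 = 40; y[2] = 4×4 + 2×2 + 3×2 + 4×4 = 42; y[3] = 4×4 + 2×4 + 3×2 + 4×2 = 38 → [36, 40, 42, 38]

Linear: [8, 12, 26, 38, 28, 28, 16], Circular: [36, 40, 42, 38]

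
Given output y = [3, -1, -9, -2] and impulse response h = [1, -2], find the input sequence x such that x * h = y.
Deconvolve y=[3, -1, -9, -2] by h=[1, -2]. Since h[0]=1, solve forward: x[0] = y[0] / 1 = 3; x[1] = (y[1] - 3×-2) / 1 = 5; x[2] = (y[2] - 5×-2) / 1 = 1. So x = [3, 5, 1]. Check by forward convolution: y[0] = 3×1 = 3; y[1] = 3×-2 + 5×1 = -1; y[2] = 5×-2 + 1×1 = -9; y[3] = 1×-2 = -2

[3, 5, 1]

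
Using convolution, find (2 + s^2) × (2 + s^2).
Ascending coefficients: a = [2, 0, 1], b = [2, 0, 1]. c[0] = 2×2 = 4; c[1] = 2×0 + 0×2 = 0; c[2] = 2×1 + 0×0 + 1×2 = 4; c[3] = 0×1 + 1×0 = 0; c[4] = 1×1 = 1. Result coefficients: [4, 0, 4, 0, 1] → 4 + 4s^2 + s^4

4 + 4s^2 + s^4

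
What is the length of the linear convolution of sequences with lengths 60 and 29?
Linear/full convolution length: m + n - 1 = 60 + 29 - 1 = 88

88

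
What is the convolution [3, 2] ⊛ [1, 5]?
y[0] = 3×1 = 3; y[1] = 3×5 + 2×1 = 17; y[2] = 2×5 = 10

[3, 17, 10]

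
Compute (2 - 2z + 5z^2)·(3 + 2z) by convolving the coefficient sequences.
Ascending coefficients: a = [2, -2, 5], b = [3, 2]. c[0] = 2×3 = 6; c[1] = 2×2 + -2×3 = -2; c[2] = -2×2 + 5×3 = 11; c[3] = 5×2 = 10. Result coefficients: [6, -2, 11, 10] → 6 - 2z + 11z^2 + 10z^3

6 - 2z + 11z^2 + 10z^3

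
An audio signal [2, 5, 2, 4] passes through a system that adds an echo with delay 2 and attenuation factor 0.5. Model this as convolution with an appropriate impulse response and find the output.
Direct-path + delayed-attenuated-path model → impulse response h = [1, 0, 0.5] (1 at lag 0, 0.5 at lag 2). Output y[n] = x[n] + 0.5·x[n - 2] (with x[n] = 0 outside 0..3): y[0] = 2 + 0.5×0 = 2; y[1] = 5 + 0.5×0 = 5; y[2] = 2 + 0.5×2 = 3.0; y[3] = 4 + 0.5×5 = 6.5; y[4] = 0 + 0.5×2 = 1.0; y[5] = 0 + 0.5×4 = 2.0. So y = [2, 5, 3.0, 6.5, 1.0, 2.0]

[2, 5, 3.0, 6.5, 1.0, 2.0]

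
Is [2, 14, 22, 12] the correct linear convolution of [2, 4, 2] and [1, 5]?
Recompute linear convolution of [2, 4, 2] and [1, 5]: y[0] = 2×1 = 2; y[1] = 2×5 + 4×1 = 14; y[2] = 4×5 + 2×1 = 22; y[3] = 2×5 = 10 → [2, 14, 22, 10]. Compare to given [2, 14, 22, 12]: they differ at index 3: given 12, correct 10, so answer: No

No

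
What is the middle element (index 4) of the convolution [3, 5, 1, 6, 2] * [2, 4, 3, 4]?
Use y[k] = Σ_i a[i]·b[k-i] at k=4. y[4] = 5×4 + 1×3 + 6×4 + 2×2 = 51

51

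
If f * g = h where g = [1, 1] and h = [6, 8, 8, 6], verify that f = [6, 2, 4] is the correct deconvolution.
Forward-compute [6, 2, 4] * [1, 1]: h[0] = 6×1 = 6; h[1] = 6×1 + 2×1 = 8; h[2] = 2×1 + 4×1 = 6; h[3] = 4×1 = 4 → [6, 8, 6, 4]. Does not match given h = [6, 8, 8, 6].

Not verified. [6, 2, 4] * [1, 1] = [6, 8, 6, 4], which differs from [6, 8, 8, 6] at index 2.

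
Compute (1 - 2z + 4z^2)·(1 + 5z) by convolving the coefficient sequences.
Ascending coefficients: a = [1, -2, 4], b = [1, 5]. c[0] = 1×1 = 1; c[1] = 1×5 + -2×1 = 3; c[2] = -2×5 + 4×1 = -6; c[3] = 4×5 = 20. Result coefficients: [1, 3, -6, 20] → 1 + 3z - 6z^2 + 20z^3

1 + 3z - 6z^2 + 20z^3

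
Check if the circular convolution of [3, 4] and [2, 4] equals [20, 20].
Recompute circular convolution of [3, 4] and [2, 4]: y[0] = 3×2 + 4×4 = 22; y[1] = 3×4 + 4×2 = 20 → [22, 20]. Compare to given [20, 20]: they differ at index 0: given 20, correct 22, so answer: No

No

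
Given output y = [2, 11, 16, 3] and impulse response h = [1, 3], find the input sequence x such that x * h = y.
Deconvolve y=[2, 11, 16, 3] by h=[1, 3]. Since h[0]=1, solve forward: x[0] = y[0] / 1 = 2; x[1] = (y[1] - 2×3) / 1 = 5; x[2] = (y[2] - 5×3) / 1 = 1. So x = [2, 5, 1]. Check by forward convolution: y[0] = 2×1 = 2; y[1] = 2×3 + 5×1 = 11; y[2] = 5×3 + 1×1 = 16; y[3] = 1×3 = 3

[2, 5, 1]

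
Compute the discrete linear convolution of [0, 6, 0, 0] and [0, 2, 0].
y[0] = 0×0 = 0; y[1] = 0×2 + 6×0 = 0; y[2] = 0×0 + 6×2 + 0×0 = 12; y[3] = 6×0 + 0×2 + 0×0 = 0; y[4] = 0×0 + 0×2 = 0; y[5] = 0×0 = 0

[0, 0, 12, 0, 0, 0]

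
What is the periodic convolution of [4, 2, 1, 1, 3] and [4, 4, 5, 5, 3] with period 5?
Use y[k] = Σ_j s[j]·t[(k-j) mod 5]. y[0] = 4×4 + 2×3 + 1×5 + 1×5 + 3×4 = 44; y[1] = 4×4 + 2×4 + 1×3 + 1×5 + 3×5 = 47; y[2] = 4×5 + 2×4 + 1×4 + 1×3 + 3×5 = 50; y[3] = 4×5 + 2×5 + 1×4 + 1×4 + 3×3 = 47; y[4] = 4×3 + 2×5 + 1×5 + 1×4 + 3×4 = 43. Result: [44, 47, 50, 47, 43]

[44, 47, 50, 47, 43]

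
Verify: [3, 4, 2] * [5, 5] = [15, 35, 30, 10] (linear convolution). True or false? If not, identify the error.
Recompute linear convolution of [3, 4, 2] and [5, 5]: y[0] = 3×5 = 15; y[1] = 3×5 + 4×5 = 35; y[2] = 4×5 + 2×5 = 30; y[3] = 2×5 = 10 → [15, 35, 30, 10]. Given [15, 35, 30, 10] matches, so answer: Yes

Yes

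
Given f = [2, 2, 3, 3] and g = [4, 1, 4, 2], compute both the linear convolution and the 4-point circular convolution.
Linear: y_lin[0] = 2×4 = 8; y_lin[1] = 2×1 + 2×4 = 10; y_lin[2] = 2×4 + 2×1 + 3×4 = 22; y_lin[3] = 2×2 + 2×4 + 3×1 + 3×4 = 27; y_lin[4] = 2×2 + 3×4 + 3×1 = 19; y_lin[5] = 3×2 + 3×4 = 18; y_lin[6] = 3×2 = 6 → [8, 10, 22, 27, 19, 18, 6]. Circular (length 4): y[0] = 2×4 + 2×2 + 3×4 + 3×1 = 27; y[1] = 2×1 + 2×4 + 3×2 + 3×4 = 28; y[2] = 2×4 + 2×1 + 3×4 + 3×2 = 28; y[3] = 2×2 + 2×4 + 3×1 + 3×4 = 27 → [27, 28, 28, 27]

Linear: [8, 10, 22, 27, 19, 18, 6], Circular: [27, 28, 28, 27]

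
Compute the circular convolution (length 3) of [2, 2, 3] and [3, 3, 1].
Use y[k] = Σ_j s[j]·t[(k-j) mod 3]. y[0] = 2×3 + 2×1 + 3×3 = 17; y[1] = 2×3 + 2×3 + 3×1 = 15; y[2] = 2×1 + 2×3 + 3×3 = 17. Result: [17, 15, 17]

[17, 15, 17]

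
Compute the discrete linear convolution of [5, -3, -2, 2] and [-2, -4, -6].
y[0] = 5×-2 = -10; y[1] = 5×-4 + -3×-2 = -14; y[2] = 5×-6 + -3×-4 + -2×-2 = -14; y[3] = -3×-6 + -2×-4 + 2×-2 = 22; y[4] = -2×-6 + 2×-4 = 4; y[5] = 2×-6 = -12

[-10, -14, -14, 22, 4, -12]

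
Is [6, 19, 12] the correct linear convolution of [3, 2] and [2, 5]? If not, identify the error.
Recompute linear convolution of [3, 2] and [2, 5]: y[0] = 3×2 = 6; y[1] = 3×5 + 2×2 = 19; y[2] = 2×5 = 10 → [6, 19, 10]. Compare to given [6, 19, 12]: they differ at index 2: given 12, correct 10, so answer: No

No. Error at index 2: given 12, correct 10.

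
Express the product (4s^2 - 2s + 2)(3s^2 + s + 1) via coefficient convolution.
Ascending coefficients: a = [2, -2, 4], b = [1, 1, 3]. c[0] = 2×1 = 2; c[1] = 2×1 + -2×1 = 0; c[2] = 2×3 + -2×1 + 4×1 = 8; c[3] = -2×3 + 4×1 = -2; c[4] = 4×3 = 12. Result coefficients: [2, 0, 8, -2, 12] → 12s^4 - 2s^3 + 8s^2 + 2

12s^4 - 2s^3 + 8s^2 + 2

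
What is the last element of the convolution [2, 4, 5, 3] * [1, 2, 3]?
Use y[k] = Σ_i a[i]·b[k-i] at k=5. y[5] = 3×3 = 9

9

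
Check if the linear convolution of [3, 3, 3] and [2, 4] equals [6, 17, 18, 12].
Recompute linear convolution of [3, 3, 3] and [2, 4]: y[0] = 3×2 = 6; y[1] = 3×4 + 3×2 = 18; y[2] = 3×4 + 3×2 = 18; y[3] = 3×4 = 12 → [6, 18, 18, 12]. Compare to given [6, 17, 18, 12]: they differ at index 1: given 17, correct 18, so answer: No

No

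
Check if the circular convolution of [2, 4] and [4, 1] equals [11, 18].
Recompute circular convolution of [2, 4] and [4, 1]: y[0] = 2×4 + 4×1 = 12; y[1] = 2×1 + 4×4 = 18 → [12, 18]. Compare to given [11, 18]: they differ at index 0: given 11, correct 12, so answer: No

No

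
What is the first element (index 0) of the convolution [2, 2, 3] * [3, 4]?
Use y[k] = Σ_i a[i]·b[k-i] at k=0. y[0] = 2×3 = 6

6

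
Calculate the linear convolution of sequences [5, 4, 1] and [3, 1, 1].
y[0] = 5×3 = 15; y[1] = 5×1 + 4×3 = 17; y[2] = 5×1 + 4×1 + 1×3 = 12; y[3] = 4×1 + 1×1 = 5; y[4] = 1×1 = 1

[15, 17, 12, 5, 1]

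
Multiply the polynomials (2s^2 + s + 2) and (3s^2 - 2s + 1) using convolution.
Ascending coefficients: a = [2, 1, 2], b = [1, -2, 3]. c[0] = 2×1 = 2; c[1] = 2×-2 + 1×1 = -3; c[2] = 2×3 + 1×-2 + 2×1 = 6; c[3] = 1×3 + 2×-2 = -1; c[4] = 2×3 = 6. Result coefficients: [2, -3, 6, -1, 6] → 6s^4 - s^3 + 6s^2 - 3s + 2

6s^4 - s^3 + 6s^2 - 3s + 2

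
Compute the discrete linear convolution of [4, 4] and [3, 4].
y[0] = 4×3 = 12; y[1] = 4×4 + 4×3 = 28; y[2] = 4×4 = 16

[12, 28, 16]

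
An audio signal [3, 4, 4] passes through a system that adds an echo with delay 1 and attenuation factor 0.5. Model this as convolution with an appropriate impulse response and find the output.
Direct-path + delayed-attenuated-path model → impulse response h = [1, 0.5] (1 at lag 0, 0.5 at lag 1). Output y[n] = x[n] + 0.5·x[n - 1] (with x[n] = 0 outside 0..2): y[0] = 3 + 0.5×0 = 3; y[1] = 4 + 0.5×3 = 5.5; y[2] = 4 + 0.5×4 = 6.0; y[3] = 0 + 0.5×4 = 2.0. So y = [3, 5.5, 6.0, 2.0]

[3, 5.5, 6.0, 2.0]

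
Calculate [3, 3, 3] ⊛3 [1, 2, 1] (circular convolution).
Use y[k] = Σ_j a[j]·b[(k-j) mod 3]. y[0] = 3×1 + 3×1 + 3×2 = 12; y[1] = 3×2 + 3×1 + 3×1 = 12; y[2] = 3×1 + 3×2 + 3×1 = 12. Result: [12, 12, 12]

[12, 12, 12]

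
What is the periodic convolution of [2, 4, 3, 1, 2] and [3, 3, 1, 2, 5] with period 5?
Use y[k] = Σ_j u[j]·v[(k-j) mod 5]. y[0] = 2×3 + 4×5 + 3×2 + 1×1 + 2×3 = 39; y[1] = 2×3 + 4×3 + 3×5 + 1×2 + 2×1 = 37; y[2] = 2×1 + 4×3 + 3×3 + 1×5 + 2×2 = 32; y[3] = 2×2 + 4×1 + 3×3 + 1×3 + 2×5 = 30; y[4] = 2×5 + 4×2 + 3×1 + 1×3 + 2×3 = 30. Result: [39, 37, 32, 30, 30]

[39, 37, 32, 30, 30]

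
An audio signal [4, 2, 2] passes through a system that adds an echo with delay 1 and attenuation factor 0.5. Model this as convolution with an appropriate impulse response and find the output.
Direct-path + delayed-attenuated-path model → impulse response h = [1, 0.5] (1 at lag 0, 0.5 at lag 1). Output y[n] = x[n] + 0.5·x[n - 1] (with x[n] = 0 outside 0..2): y[0] = 4 + 0.5×0 = 4; y[1] = 2 + 0.5×4 = 4.0; y[2] = 2 + 0.5×2 = 3.0; y[3] = 0 + 0.5×2 = 1.0. So y = [4, 4.0, 3.0, 1.0]

[4, 4.0, 3.0, 1.0]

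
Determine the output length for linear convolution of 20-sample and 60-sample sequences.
Linear/full convolution length: m + n - 1 = 20 + 60 - 1 = 79

79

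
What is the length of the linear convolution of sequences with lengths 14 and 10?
Linear/full convolution length: m + n - 1 = 14 + 10 - 1 = 23

23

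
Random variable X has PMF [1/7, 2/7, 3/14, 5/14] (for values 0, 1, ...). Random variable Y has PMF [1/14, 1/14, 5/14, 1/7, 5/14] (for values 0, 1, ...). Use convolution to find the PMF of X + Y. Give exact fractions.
P(X+Y=k) = Σ_i P(X=i)·P(Y=k-i) — a convolution of [1/7, 2/7, 3/14, 5/14] and [1/14, 1/14, 5/14, 1/7, 5/14]. P(X+Y=0) = (1/7)×(1/14) = 1/98; P(X+Y=1) = (1/7)×(1/14) + (2/7)×(1/14) = 1/98 + 1/49 = 3/98; P(X+Y=2) = (1/7)×(5/14) + (2/7)×(1/14) + (3/14)×(1/14) = 5/98 + 1/49 + 3/196 = 17/196; P(X+Y=3) = (1/7)×(1/7) + (2/7)×(5/14) + (3/14)×(1/14) + (5/14)×(1/14) = 1/49 + 5/49 + 3/196 + 5/196 = 8/49; P(X+Y=4) = (1/7)×(5/14) + (2/7)×(1/7) + (3/14)×(5/14) + (5/14)×(1/14) = 5/98 + 2/49 + 15/196 + 5/196 = 19/98; P(X+Y=5) = (2/7)×(5/14) + (3/14)×(1/7) + (5/14)×(5/14) = 5/49 + 3/98 + 25/196 = 51/196; P(X+Y=6) = (3/14)×(5/14) + (5/14)×(1/7) = 15/196 + 5/98 = 25/196; P(X+Y=7) = (5/14)×(5/14) = 25/196. PMF: [1/98, 3/98, 17/196, 8/49, 19/98, 51/196, 25/196, 25/196] (sums to 1 ✓)

[1/98, 3/98, 17/196, 8/49, 19/98, 51/196, 25/196, 25/196]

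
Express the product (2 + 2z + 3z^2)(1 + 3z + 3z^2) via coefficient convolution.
Ascending coefficients: a = [2, 2, 3], b = [1, 3, 3]. c[0] = 2×1 = 2; c[1] = 2×3 + 2×1 = 8; c[2] = 2×3 + 2×3 + 3×1 = 15; c[3] = 2×3 + 3×3 = 15; c[4] = 3×3 = 9. Result coefficients: [2, 8, 15, 15, 9] → 2 + 8z + 15z^2 + 15z^3 + 9z^4

2 + 8z + 15z^2 + 15z^3 + 9z^4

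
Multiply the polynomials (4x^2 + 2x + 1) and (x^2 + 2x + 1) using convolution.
Ascending coefficients: a = [1, 2, 4], b = [1, 2, 1]. c[0] = 1×1 = 1; c[1] = 1×2 + 2×1 = 4; c[2] = 1×1 + 2×2 + 4×1 = 9; c[3] = 2×1 + 4×2 = 10; c[4] = 4×1 = 4. Result coefficients: [1, 4, 9, 10, 4] → 4x^4 + 10x^3 + 9x^2 + 4x + 1

4x^4 + 10x^3 + 9x^2 + 4x + 1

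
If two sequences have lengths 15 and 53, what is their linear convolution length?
Linear/full convolution length: m + n - 1 = 15 + 53 - 1 = 67

67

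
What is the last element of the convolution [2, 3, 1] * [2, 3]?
Use y[k] = Σ_i a[i]·b[k-i] at k=3. y[3] = 1×3 = 3

3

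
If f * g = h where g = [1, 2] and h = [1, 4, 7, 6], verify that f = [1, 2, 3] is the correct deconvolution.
Forward-compute [1, 2, 3] * [1, 2]: h[0] = 1×1 = 1; h[1] = 1×2 + 2×1 = 4; h[2] = 2×2 + 3×1 = 7; h[3] = 3×2 = 6 → [1, 4, 7, 6]. Matches given h = [1, 4, 7, 6], so verified.

Verified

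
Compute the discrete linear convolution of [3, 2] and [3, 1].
y[0] = 3×3 = 9; y[1] = 3×1 + 2×3 = 9; y[2] = 2×1 = 2

[9, 9, 2]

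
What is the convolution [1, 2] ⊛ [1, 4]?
y[0] = 1×1 = 1; y[1] = 1×4 + 2×1 = 6; y[2] = 2×4 = 8

[1, 6, 8]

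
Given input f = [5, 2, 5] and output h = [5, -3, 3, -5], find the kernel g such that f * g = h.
Output length 4 = len(f) + len(g) - 1 ⇒ len(g) = 2. Solve g forward using g[k] = (h[k] - Σ_{i≥1} f[i]·g[k-i]) / f[0]: g[0] = h[0] / f[0] = 5 / 5 = 1; g[1] = (h[1] - 2×1) / f[0] = (-3 - 2×1) / 5 = -1. So g = [1, -1]. Forward-check [5, 2, 5] * [1, -1]: h[0] = 5×1 = 5; h[1] = 5×-1 + 2×1 = -3; h[2] = 2×-1 + 5×1 = 3; h[3] = 5×-1 = -5 → [5, -3, 3, -5] ✓

[1, -1]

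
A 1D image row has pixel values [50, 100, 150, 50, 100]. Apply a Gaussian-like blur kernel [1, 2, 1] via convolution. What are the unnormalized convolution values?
Convolve image row [50, 100, 150, 50, 100] with kernel [1, 2, 1]: y[0] = 50×1 = 50; y[1] = 50×2 + 100×1 = 200; y[2] = 50×1 + 100×2 + 150×1 = 400; y[3] = 100×1 + 150×2 + 50×1 = 450; y[4] = 150×1 + 50×2 + 100×1 = 350; y[5] = 50×1 + 100×2 = 250; y[6] = 100×1 = 100 → [50, 200, 400, 450, 350, 250, 100]. Normalization factor = sum(kernel) = 4.

[50, 200, 400, 450, 350, 250, 100]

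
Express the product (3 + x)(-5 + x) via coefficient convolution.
Ascending coefficients: a = [3, 1], b = [-5, 1]. c[0] = 3×-5 = -15; c[1] = 3×1 + 1×-5 = -2; c[2] = 1×1 = 1. Result coefficients: [-15, -2, 1] → -15 - 2x + x^2

-15 - 2x + x^2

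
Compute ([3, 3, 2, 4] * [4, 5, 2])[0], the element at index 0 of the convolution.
Use y[k] = Σ_i a[i]·b[k-i] at k=0. y[0] = 3×4 = 12

12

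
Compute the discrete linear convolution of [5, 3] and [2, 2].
y[0] = 5×2 = 10; y[1] = 5×2 + 3×2 = 16; y[2] = 3×2 = 6

[10, 16, 6]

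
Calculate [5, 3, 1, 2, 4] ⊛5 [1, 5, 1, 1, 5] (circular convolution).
Use y[k] = Σ_j f[j]·g[(k-j) mod 5]. y[0] = 5×1 + 3×5 + 1×1 + 2×1 + 4×5 = 43; y[1] = 5×5 + 3×1 + 1×5 + 2×1 + 4×1 = 39; y[2] = 5×1 + 3×5 + 1×1 + 2×5 + 4×1 = 35; y[3] = 5×1 + 3×1 + 1×5 + 2×1 + 4×5 = 35; y[4] = 5×5 + 3×1 + 1×1 + 2×5 + 4×1 = 43. Result: [43, 39, 35, 35, 43]

[43, 39, 35, 35, 43]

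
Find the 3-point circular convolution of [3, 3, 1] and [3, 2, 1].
Use y[k] = Σ_j f[j]·g[(k-j) mod 3]. y[0] = 3×3 + 3×1 + 1×2 = 14; y[1] = 3×2 + 3×3 + 1×1 = 16; y[2] = 3×1 + 3×2 + 1×3 = 12. Result: [14, 16, 12]

[14, 16, 12]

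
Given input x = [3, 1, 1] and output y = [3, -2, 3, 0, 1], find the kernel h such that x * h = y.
Output length 5 = len(x) + len(h) - 1 ⇒ len(h) = 3. Solve h forward using h[k] = (y[k] - Σ_{i≥1} x[i]·h[k-i]) / x[0]: h[0] = y[0] / x[0] = 3 / 3 = 1; h[1] = (y[1] - 1×1) / x[0] = (-2 - 1×1) / 3 = -1; h[2] = (y[2] - 1×-1 - 1×1) / x[0] = (3 - 1×-1 - 1×1) / 3 = 1. So h = [1, -1, 1]. Forward-check [3, 1, 1] * [1, -1, 1]: y[0] = 3×1 = 3; y[1] = 3×-1 + 1×1 = -2; y[2] = 3×1 + 1×-1 + 1×1 = 3; y[3] = 1×1 + 1×-1 = 0; y[4] = 1×1 = 1 → [3, -2, 3, 0, 1] ✓

[1, -1, 1]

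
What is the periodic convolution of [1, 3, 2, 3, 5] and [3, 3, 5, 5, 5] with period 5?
Use y[k] = Σ_j a[j]·b[(k-j) mod 5]. y[0] = 1×3 + 3×5 + 2×5 + 3×5 + 5×3 = 58; y[1] = 1×3 + 3×3 + 2×5 + 3×5 + 5×5 = 62; y[2] = 1×5 + 3×3 + 2×3 + 3×5 + 5×5 = 60; y[3] = 1×5 + 3×5 + 2×3 + 3×3 + 5×5 = 60; y[4] = 1×5 + 3×5 + 2×5 + 3×3 + 5×3 = 54. Result: [58, 62, 60, 60, 54]

[58, 62, 60, 60, 54]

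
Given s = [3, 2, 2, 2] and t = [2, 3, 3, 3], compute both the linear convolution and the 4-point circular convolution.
Linear: y_lin[0] = 3×2 = 6; y_lin[1] = 3×3 + 2×2 = 13; y_lin[2] = 3×3 + 2×3 + 2×2 = 19; y_lin[3] = 3×3 + 2×3 + 2×3 + 2×2 = 25; y_lin[4] = 2×3 + 2×3 + 2×3 = 18; y_lin[5] = 2×3 + 2×3 = 12; y_lin[6] = 2×3 = 6 → [6, 13, 19, 25, 18, 12, 6]. Circular (length 4): y[0] = 3×2 + 2×3 + 2×3 + 2×3 = 24; y[1] = 3×3 + 2×2 + 2×3 + 2×3 = 25; y[2] = 3×3 + 2×3 + 2×2 + 2×3 = 25; y[3] = 3×3 + 2×3 + 2×3 + 2×2 = 25 → [24, 25, 25, 25]

Linear: [6, 13, 19, 25, 18, 12, 6], Circular: [24, 25, 25, 25]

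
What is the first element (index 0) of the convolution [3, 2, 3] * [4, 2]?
Use y[k] = Σ_i a[i]·b[k-i] at k=0. y[0] = 3×4 = 12

12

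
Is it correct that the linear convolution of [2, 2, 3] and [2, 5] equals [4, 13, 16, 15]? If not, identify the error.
Recompute linear convolution of [2, 2, 3] and [2, 5]: y[0] = 2×2 = 4; y[1] = 2×5 + 2×2 = 14; y[2] = 2×5 + 3×2 = 16; y[3] = 3×5 = 15 → [4, 14, 16, 15]. Compare to given [4, 13, 16, 15]: they differ at index 1: given 13, correct 14, so answer: No

No. Error at index 1: given 13, correct 14.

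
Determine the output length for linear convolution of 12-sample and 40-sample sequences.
Linear/full convolution length: m + n - 1 = 12 + 40 - 1 = 51

51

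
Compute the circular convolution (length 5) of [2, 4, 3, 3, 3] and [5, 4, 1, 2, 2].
Use y[k] = Σ_j x[j]·h[(k-j) mod 5]. y[0] = 2×5 + 4×2 + 3×2 + 3×1 + 3×4 = 39; y[1] = 2×4 + 4×5 + 3×2 + 3×2 + 3×1 = 43; y[2] = 2×1 + 4×4 + 3×5 + 3×2 + 3×2 = 45; y[3] = 2×2 + 4×1 + 3×4 + 3×5 + 3×2 = 41; y[4] = 2×2 + 4×2 + 3×1 + 3×4 + 3×5 = 42. Result: [39, 43, 45, 41, 42]

[39, 43, 45, 41, 42]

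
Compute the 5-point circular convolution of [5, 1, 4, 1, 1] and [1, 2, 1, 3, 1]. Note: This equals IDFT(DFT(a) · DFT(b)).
Either evaluate y[k] = Σ_j a[j]·b[(k-j) mod 5] directly, or use IDFT(DFT(a) · DFT(b)). y[0] = 5×1 + 1×1 + 4×3 + 1×1 + 1×2 = 21; y[1] = 5×2 + 1×1 + 4×1 + 1×3 + 1×1 = 19; y[2] = 5×1 + 1×2 + 4×1 + 1×1 + 1×3 = 15; y[3] = 5×3 + 1×1 + 4×2 + 1×1 + 1×1 = 26; y[4] = 5×1 + 1×3 + 4×1 + 1×2 + 1×1 = 15. Result: [21, 19, 15, 26, 15]

[21, 19, 15, 26, 15]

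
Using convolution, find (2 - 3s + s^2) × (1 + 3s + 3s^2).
Ascending coefficients: a = [2, -3, 1], b = [1, 3, 3]. c[0] = 2×1 = 2; c[1] = 2×3 + -3×1 = 3; c[2] = 2×3 + -3×3 + 1×1 = -2; c[3] = -3×3 + 1×3 = -6; c[4] = 1×3 = 3. Result coefficients: [2, 3, -2, -6, 3] → 2 + 3s - 2s^2 - 6s^3 + 3s^4

2 + 3s - 2s^2 - 6s^3 + 3s^4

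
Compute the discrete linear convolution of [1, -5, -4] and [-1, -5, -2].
y[0] = 1×-1 = -1; y[1] = 1×-5 + -5×-1 = 0; y[2] = 1×-2 + -5×-5 + -4×-1 = 27; y[3] = -5×-2 + -4×-5 = 30; y[4] = -4×-2 = 8

[-1, 0, 27, 30, 8]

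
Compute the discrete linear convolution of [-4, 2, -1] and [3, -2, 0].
y[0] = -4×3 = -12; y[1] = -4×-2 + 2×3 = 14; y[2] = -4×0 + 2×-2 + -1×3 = -7; y[3] = 2×0 + -1×-2 = 2; y[4] = -1×0 = 0

[-12, 14, -7, 2, 0]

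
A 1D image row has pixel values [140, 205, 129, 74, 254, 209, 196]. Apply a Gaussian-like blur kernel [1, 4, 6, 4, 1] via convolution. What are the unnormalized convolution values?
Convolve image row [140, 205, 129, 74, 254, 209, 196] with kernel [1, 4, 6, 4, 1]: y[0] = 140×1 = 140; y[1] = 140×4 + 205×1 = 765; y[2] = 140×6 + 205×4 + 129×1 = 1789; y[3] = 140×4 + 205×6 + 129×4 + 74×1 = 2380; y[4] = 140×1 + 205×4 + 129×6 + 74×4 + 254×1 = 2284; y[5] = 205×1 + 129×4 + 74×6 + 254×4 + 209×1 = 2390; y[6] = 129×1 + 74×4 + 254×6 + 209×4 + 196×1 = 2981; y[7] = 74×1 + 254×4 + 209×6 + 196×4 = 3128; y[8] = 254×1 + 209×4 + 196×6 = 2266; y[9] = 209×1 + 196×4 = 993; y[10] = 196×1 = 196 → [140, 765, 1789, 2380, 2284, 2390, 2981, 3128, 2266, 993, 196]. Normalization factor = sum(kernel) = 16.

[140, 765, 1789, 2380, 2284, 2390, 2981, 3128, 2266, 993, 196]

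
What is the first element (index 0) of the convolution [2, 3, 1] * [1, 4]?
Use y[k] = Σ_i a[i]·b[k-i] at k=0. y[0] = 2×1 = 2

2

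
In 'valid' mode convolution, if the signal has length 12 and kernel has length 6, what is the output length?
'Valid' mode counts only positions where the kernel fully overlaps the signal: m - n + 1 = 12 - 6 + 1 = 7

7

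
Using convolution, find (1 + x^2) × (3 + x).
Ascending coefficients: a = [1, 0, 1], b = [3, 1]. c[0] = 1×3 = 3; c[1] = 1×1 + 0×3 = 1; c[2] = 0×1 + 1×3 = 3; c[3] = 1×1 = 1. Result coefficients: [3, 1, 3, 1] → 3 + x + 3x^2 + x^3

3 + x + 3x^2 + x^3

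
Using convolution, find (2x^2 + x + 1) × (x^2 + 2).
Ascending coefficients: a = [1, 1, 2], b = [2, 0, 1]. c[0] = 1×2 = 2; c[1] = 1×0 + 1×2 = 2; c[2] = 1×1 + 1×0 + 2×2 = 5; c[3] = 1×1 + 2×0 = 1; c[4] = 2×1 = 2. Result coefficients: [2, 2, 5, 1, 2] → 2x^4 + x^3 + 5x^2 + 2x + 2

2x^4 + x^3 + 5x^2 + 2x + 2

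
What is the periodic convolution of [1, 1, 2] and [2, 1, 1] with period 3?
Use y[k] = Σ_j s[j]·t[(k-j) mod 3]. y[0] = 1×2 + 1×1 + 2×1 = 5; y[1] = 1×1 + 1×2 + 2×1 = 5; y[2] = 1×1 + 1×1 + 2×2 = 6. Result: [5, 5, 6]

[5, 5, 6]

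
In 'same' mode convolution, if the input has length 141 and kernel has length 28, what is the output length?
'Same' mode returns an output with the same length as the input: 141

141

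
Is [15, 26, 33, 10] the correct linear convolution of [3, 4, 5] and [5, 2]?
Recompute linear convolution of [3, 4, 5] and [5, 2]: y[0] = 3×5 = 15; y[1] = 3×2 + 4×5 = 26; y[2] = 4×2 + 5×5 = 33; y[3] = 5×2 = 10 → [15, 26, 33, 10]. Given [15, 26, 33, 10] matches, so answer: Yes

Yes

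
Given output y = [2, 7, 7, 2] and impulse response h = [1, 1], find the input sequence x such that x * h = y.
Deconvolve y=[2, 7, 7, 2] by h=[1, 1]. Since h[0]=1, solve forward: x[0] = y[0] / 1 = 2; x[1] = (y[1] - 2×1) / 1 = 5; x[2] = (y[2] - 5×1) / 1 = 2. So x = [2, 5, 2]. Check by forward convolution: y[0] = 2×1 = 2; y[1] = 2×1 + 5×1 = 7; y[2] = 5×1 + 2×1 = 7; y[3] = 2×1 = 2

[2, 5, 2]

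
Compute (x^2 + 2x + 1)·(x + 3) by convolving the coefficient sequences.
Ascending coefficients: a = [1, 2, 1], b = [3, 1]. c[0] = 1×3 = 3; c[1] = 1×1 + 2×3 = 7; c[2] = 2×1 + 1×3 = 5; c[3] = 1×1 = 1. Result coefficients: [3, 7, 5, 1] → x^3 + 5x^2 + 7x + 3

x^3 + 5x^2 + 7x + 3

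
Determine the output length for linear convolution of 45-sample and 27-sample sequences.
Linear/full convolution length: m + n - 1 = 45 + 27 - 1 = 71

71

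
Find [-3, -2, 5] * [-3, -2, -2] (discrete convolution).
y[0] = -3×-3 = 9; y[1] = -3×-2 + -2×-3 = 12; y[2] = -3×-2 + -2×-2 + 5×-3 = -5; y[3] = -2×-2 + 5×-2 = -6; y[4] = 5×-2 = -10

[9, 12, -5, -6, -10]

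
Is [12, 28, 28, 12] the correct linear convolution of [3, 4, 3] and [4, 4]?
Recompute linear convolution of [3, 4, 3] and [4, 4]: y[0] = 3×4 = 12; y[1] = 3×4 + 4×4 = 28; y[2] = 4×4 + 3×4 = 28; y[3] = 3×4 = 12 → [12, 28, 28, 12]. Given [12, 28, 28, 12] matches, so answer: Yes

Yes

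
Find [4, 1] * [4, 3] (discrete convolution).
y[0] = 4×4 = 16; y[1] = 4×3 + 1×4 = 16; y[2] = 1×3 = 3

[16, 16, 3]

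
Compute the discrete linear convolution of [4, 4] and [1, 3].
y[0] = 4×1 = 4; y[1] = 4×3 + 4×1 = 16; y[2] = 4×3 = 12

[4, 16, 12]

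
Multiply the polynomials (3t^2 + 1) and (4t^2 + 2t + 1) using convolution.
Ascending coefficients: a = [1, 0, 3], b = [1, 2, 4]. c[0] = 1×1 = 1; c[1] = 1×2 + 0×1 = 2; c[2] = 1×4 + 0×2 + 3×1 = 7; c[3] = 0×4 + 3×2 = 6; c[4] = 3×4 = 12. Result coefficients: [1, 2, 7, 6, 12] → 12t^4 + 6t^3 + 7t^2 + 2t + 1

12t^4 + 6t^3 + 7t^2 + 2t + 1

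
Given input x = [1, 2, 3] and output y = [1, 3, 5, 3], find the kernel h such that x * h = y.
Output length 4 = len(x) + len(h) - 1 ⇒ len(h) = 2. Solve h forward using h[k] = (y[k] - Σ_{i≥1} x[i]·h[k-i]) / x[0]: h[0] = y[0] / x[0] = 1 / 1 = 1; h[1] = (y[1] - 2×1) / x[0] = (3 - 2×1) / 1 = 1. So h = [1, 1]. Forward-check [1, 2, 3] * [1, 1]: y[0] = 1×1 = 1; y[1] = 1×1 + 2×1 = 3; y[2] = 2×1 + 3×1 = 5; y[3] = 3×1 = 3 → [1, 3, 5, 3] ✓

[1, 1]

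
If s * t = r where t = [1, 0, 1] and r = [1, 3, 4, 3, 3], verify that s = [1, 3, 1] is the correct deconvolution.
Forward-compute [1, 3, 1] * [1, 0, 1]: r[0] = 1×1 = 1; r[1] = 1×0 + 3×1 = 3; r[2] = 1×1 + 3×0 + 1×1 = 2; r[3] = 3×1 + 1×0 = 3; r[4] = 1×1 = 1 → [1, 3, 2, 3, 1]. Does not match given r = [1, 3, 4, 3, 3].

Not verified. [1, 3, 1] * [1, 0, 1] = [1, 3, 2, 3, 1], which differs from [1, 3, 4, 3, 3] at index 2.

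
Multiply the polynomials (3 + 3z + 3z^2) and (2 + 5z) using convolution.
Ascending coefficients: a = [3, 3, 3], b = [2, 5]. c[0] = 3×2 = 6; c[1] = 3×5 + 3×2 = 21; c[2] = 3×5 + 3×2 = 21; c[3] = 3×5 = 15. Result coefficients: [6, 21, 21, 15] → 6 + 21z + 21z^2 + 15z^3

6 + 21z + 21z^2 + 15z^3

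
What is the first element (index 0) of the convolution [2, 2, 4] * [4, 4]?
Use y[k] = Σ_i a[i]·b[k-i] at k=0. y[0] = 2×4 = 8

8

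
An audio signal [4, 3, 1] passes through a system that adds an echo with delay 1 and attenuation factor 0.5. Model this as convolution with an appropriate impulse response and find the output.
Direct-path + delayed-attenuated-path model → impulse response h = [1, 0.5] (1 at lag 0, 0.5 at lag 1). Output y[n] = x[n] + 0.5·x[n - 1] (with x[n] = 0 outside 0..2): y[0] = 4 + 0.5×0 = 4; y[1] = 3 + 0.5×4 = 5.0; y[2] = 1 + 0.5×3 = 2.5; y[3] = 0 + 0.5×1 = 0.5. So y = [4, 5.0, 2.5, 0.5]

[4, 5.0, 2.5, 0.5]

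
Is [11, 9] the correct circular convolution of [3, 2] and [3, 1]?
Recompute circular convolution of [3, 2] and [3, 1]: y[0] = 3×3 + 2×1 = 11; y[1] = 3×1 + 2×3 = 9 → [11, 9]. Given [11, 9] matches, so answer: Yes

Yes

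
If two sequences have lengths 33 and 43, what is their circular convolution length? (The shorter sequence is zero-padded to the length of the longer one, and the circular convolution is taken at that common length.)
Circular convolution (zero-padding the shorter input) has length max(m, n) = max(33, 43) = 43

43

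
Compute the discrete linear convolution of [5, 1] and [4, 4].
y[0] = 5×4 = 20; y[1] = 5×4 + 1×4 = 24; y[2] = 1×4 = 4

[20, 24, 4]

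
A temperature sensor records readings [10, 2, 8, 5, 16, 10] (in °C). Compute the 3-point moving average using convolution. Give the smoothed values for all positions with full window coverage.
3-point moving average kernel = [1, 1, 1]. Apply in 'valid' mode (full window coverage): avg[0] = (10 + 2 + 8) / 3 = 6.67; avg[1] = (2 + 8 + 5) / 3 = 5.0; avg[2] = (8 + 5 + 16) / 3 = 9.67; avg[3] = (5 + 16 + 10) / 3 = 10.33. Smoothed values: [6.67, 5.0, 9.67, 10.33]

[6.67, 5.0, 9.67, 10.33]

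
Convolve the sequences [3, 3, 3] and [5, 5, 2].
y[0] = 3×5 = 15; y[1] = 3×5 + 3×5 = 30; y[2] = 3×2 + 3×5 + 3×5 = 36; y[3] = 3×2 + 3×5 = 21; y[4] = 3×2 = 6

[15, 30, 36, 21, 6]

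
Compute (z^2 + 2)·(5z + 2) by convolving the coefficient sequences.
Ascending coefficients: a = [2, 0, 1], b = [2, 5]. c[0] = 2×2 = 4; c[1] = 2×5 + 0×2 = 10; c[2] = 0×5 + 1×2 = 2; c[3] = 1×5 = 5. Result coefficients: [4, 10, 2, 5] → 5z^3 + 2z^2 + 10z + 4

5z^3 + 2z^2 + 10z + 4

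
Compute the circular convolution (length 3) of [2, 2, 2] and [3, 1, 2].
Use y[k] = Σ_j u[j]·v[(k-j) mod 3]. y[0] = 2×3 + 2×2 + 2×1 = 12; y[1] = 2×1 + 2×3 + 2×2 = 12; y[2] = 2×2 + 2×1 + 2×3 = 12. Result: [12, 12, 12]

[12, 12, 12]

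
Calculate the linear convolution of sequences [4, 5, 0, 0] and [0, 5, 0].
y[0] = 4×0 = 0; y[1] = 4×5 + 5×0 = 20; y[2] = 4×0 + 5×5 + 0×0 = 25; y[3] = 5×0 + 0×5 + 0×0 = 0; y[4] = 0×0 + 0×5 = 0; y[5] = 0×0 = 0

[0, 20, 25, 0, 0, 0]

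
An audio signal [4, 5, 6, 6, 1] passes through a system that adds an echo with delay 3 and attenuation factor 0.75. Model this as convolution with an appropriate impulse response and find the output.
Direct-path + delayed-attenuated-path model → impulse response h = [1, 0, 0, 0.75] (1 at lag 0, 0.75 at lag 3). Output y[n] = x[n] + 0.75·x[n - 3] (with x[n] = 0 outside 0..4): y[0] = 4 + 0.75×0 = 4; y[1] = 5 + 0.75×0 = 5; y[2] = 6 + 0.75×0 = 6; y[3] = 6 + 0.75×4 = 9.0; y[4] = 1 + 0.75×5 = 4.75; y[5] = 0 + 0.75×6 = 4.5; y[6] = 0 + 0.75×6 = 4.5; y[7] = 0 + 0.75×1 = 0.75. So y = [4, 5, 6, 9.0, 4.75, 4.5, 4.5, 0.75]

[4, 5, 6, 9.0, 4.75, 4.5, 4.5, 0.75]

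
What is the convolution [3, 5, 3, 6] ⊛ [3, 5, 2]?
y[0] = 3×3 = 9; y[1] = 3×5 + 5×3 = 30; y[2] = 3×2 + 5×5 + 3×3 = 40; y[3] = 5×2 + 3×5 + 6×3 = 43; y[4] = 3×2 + 6×5 = 36; y[5] = 6×2 = 12

[9, 30, 40, 43, 36, 12]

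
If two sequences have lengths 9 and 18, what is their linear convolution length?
Linear/full convolution length: m + n - 1 = 9 + 18 - 1 = 26

26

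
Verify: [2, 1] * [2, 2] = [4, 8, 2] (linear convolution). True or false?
Recompute linear convolution of [2, 1] and [2, 2]: y[0] = 2×2 = 4; y[1] = 2×2 + 1×2 = 6; y[2] = 1×2 = 2 → [4, 6, 2]. Compare to given [4, 8, 2]: they differ at index 1: given 8, correct 6, so answer: No

No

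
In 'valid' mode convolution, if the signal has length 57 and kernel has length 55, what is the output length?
'Valid' mode counts only positions where the kernel fully overlaps the signal: m - n + 1 = 57 - 55 + 1 = 3

3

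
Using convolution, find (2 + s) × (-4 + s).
Ascending coefficients: a = [2, 1], b = [-4, 1]. c[0] = 2×-4 = -8; c[1] = 2×1 + 1×-4 = -2; c[2] = 1×1 = 1. Result coefficients: [-8, -2, 1] → -8 - 2s + s^2

-8 - 2s + s^2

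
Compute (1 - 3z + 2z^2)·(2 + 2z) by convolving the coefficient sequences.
Ascending coefficients: a = [1, -3, 2], b = [2, 2]. c[0] = 1×2 = 2; c[1] = 1×2 + -3×2 = -4; c[2] = -3×2 + 2×2 = -2; c[3] = 2×2 = 4. Result coefficients: [2, -4, -2, 4] → 2 - 4z - 2z^2 + 4z^3

2 - 4z - 2z^2 + 4z^3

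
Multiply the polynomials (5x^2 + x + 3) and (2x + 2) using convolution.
Ascending coefficients: a = [3, 1, 5], b = [2, 2]. c[0] = 3×2 = 6; c[1] = 3×2 + 1×2 = 8; c[2] = 1×2 + 5×2 = 12; c[3] = 5×2 = 10. Result coefficients: [6, 8, 12, 10] → 10x^3 + 12x^2 + 8x + 6

10x^3 + 12x^2 + 8x + 6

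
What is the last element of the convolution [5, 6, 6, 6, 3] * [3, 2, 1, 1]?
Use y[k] = Σ_i a[i]·b[k-i] at k=7. y[7] = 3×1 = 3

3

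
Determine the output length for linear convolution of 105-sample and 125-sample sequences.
Linear/full convolution length: m + n - 1 = 105 + 125 - 1 = 229

229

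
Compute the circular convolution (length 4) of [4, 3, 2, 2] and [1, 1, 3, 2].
Use y[k] = Σ_j f[j]·g[(k-j) mod 4]. y[0] = 4×1 + 3×2 + 2×3 + 2×1 = 18; y[1] = 4×1 + 3×1 + 2×2 + 2×3 = 17; y[2] = 4×3 + 3×1 + 2×1 + 2×2 = 21; y[3] = 4×2 + 3×3 + 2×1 + 2×1 = 21. Result: [18, 17, 21, 21]

[18, 17, 21, 21]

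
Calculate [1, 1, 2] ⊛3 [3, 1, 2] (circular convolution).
Use y[k] = Σ_j x[j]·h[(k-j) mod 3]. y[0] = 1×3 + 1×2 + 2×1 = 7; y[1] = 1×1 + 1×3 + 2×2 = 8; y[2] = 1×2 + 1×1 + 2×3 = 9. Result: [7, 8, 9]

[7, 8, 9]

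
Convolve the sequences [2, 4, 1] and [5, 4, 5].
y[0] = 2×5 = 10; y[1] = 2×4 + 4×5 = 28; y[2] = 2×5 + 4×4 + 1×5 = 31; y[3] = 4×5 + 1×4 = 24; y[4] = 1×5 = 5

[10, 28, 31, 24, 5]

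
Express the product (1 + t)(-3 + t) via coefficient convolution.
Ascending coefficients: a = [1, 1], b = [-3, 1]. c[0] = 1×-3 = -3; c[1] = 1×1 + 1×-3 = -2; c[2] = 1×1 = 1. Result coefficients: [-3, -2, 1] → -3 - 2t + t^2

-3 - 2t + t^2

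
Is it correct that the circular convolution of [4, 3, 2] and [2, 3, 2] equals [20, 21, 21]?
Recompute circular convolution of [4, 3, 2] and [2, 3, 2]: y[0] = 4×2 + 3×2 + 2×3 = 20; y[1] = 4×3 + 3×2 + 2×2 = 22; y[2] = 4×2 + 3×3 + 2×2 = 21 → [20, 22, 21]. Compare to given [20, 21, 21]: they differ at index 1: given 21, correct 22, so answer: No

No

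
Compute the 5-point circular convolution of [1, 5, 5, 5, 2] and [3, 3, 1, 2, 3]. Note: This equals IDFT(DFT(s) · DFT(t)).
Either evaluate y[k] = Σ_j s[j]·t[(k-j) mod 5] directly, or use IDFT(DFT(s) · DFT(t)). y[0] = 1×3 + 5×3 + 5×2 + 5×1 + 2×3 = 39; y[1] = 1×3 + 5×3 + 5×3 + 5×2 + 2×1 = 45; y[2] = 1×1 + 5×3 + 5×3 + 5×3 + 2×2 = 50; y[3] = 1×2 + 5×1 + 5×3 + 5×3 + 2×3 = 43; y[4] = 1×3 + 5×2 + 5×1 + 5×3 + 2×3 = 39. Result: [39, 45, 50, 43, 39]

[39, 45, 50, 43, 39]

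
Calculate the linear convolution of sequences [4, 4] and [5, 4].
y[0] = 4×5 = 20; y[1] = 4×4 + 4×5 = 36; y[2] = 4×4 = 16

[20, 36, 16]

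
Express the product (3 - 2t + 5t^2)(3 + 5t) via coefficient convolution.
Ascending coefficients: a = [3, -2, 5], b = [3, 5]. c[0] = 3×3 = 9; c[1] = 3×5 + -2×3 = 9; c[2] = -2×5 + 5×3 = 5; c[3] = 5×5 = 25. Result coefficients: [9, 9, 5, 25] → 9 + 9t + 5t^2 + 25t^3

9 + 9t + 5t^2 + 25t^3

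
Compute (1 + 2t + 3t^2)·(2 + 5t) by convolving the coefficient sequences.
Ascending coefficients: a = [1, 2, 3], b = [2, 5]. c[0] = 1×2 = 2; c[1] = 1×5 + 2×2 = 9; c[2] = 2×5 + 3×2 = 16; c[3] = 3×5 = 15. Result coefficients: [2, 9, 16, 15] → 2 + 9t + 16t^2 + 15t^3

2 + 9t + 16t^2 + 15t^3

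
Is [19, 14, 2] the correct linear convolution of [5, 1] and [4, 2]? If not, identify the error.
Recompute linear convolution of [5, 1] and [4, 2]: y[0] = 5×4 = 20; y[1] = 5×2 + 1×4 = 14; y[2] = 1×2 = 2 → [20, 14, 2]. Compare to given [19, 14, 2]: they differ at index 0: given 19, correct 20, so answer: No

No. Error at index 0: given 19, correct 20.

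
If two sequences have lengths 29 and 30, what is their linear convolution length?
Linear/full convolution length: m + n - 1 = 29 + 30 - 1 = 58

58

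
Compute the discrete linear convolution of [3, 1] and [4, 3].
y[0] = 3×4 = 12; y[1] = 3×3 + 1×4 = 13; y[2] = 1×3 = 3

[12, 13, 3]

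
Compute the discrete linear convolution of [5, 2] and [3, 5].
y[0] = 5×3 = 15; y[1] = 5×5 + 2×3 = 31; y[2] = 2×5 = 10

[15, 31, 10]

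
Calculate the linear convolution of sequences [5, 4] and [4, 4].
y[0] = 5×4 = 20; y[1] = 5×4 + 4×4 = 36; y[2] = 4×4 = 16

[20, 36, 16]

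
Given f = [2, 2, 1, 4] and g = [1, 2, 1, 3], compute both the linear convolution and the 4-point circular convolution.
Linear: y_lin[0] = 2×1 = 2; y_lin[1] = 2×2 + 2×1 = 6; y_lin[2] = 2×1 + 2×2 + 1×1 = 7; y_lin[3] = 2×3 + 2×1 + 1×2 + 4×1 = 14; y_lin[4] = 2×3 + 1×1 + 4×2 = 15; y_lin[5] = 1×3 + 4×1 = 7; y_lin[6] = 4×3 = 12 → [2, 6, 7, 14, 15, 7, 12]. Circular (length 4): y[0] = 2×1 + 2×3 + 1×1 + 4×2 = 17; y[1] = 2×2 + 2×1 + 1×3 + 4×1 = 13; y[2] = 2×1 + 2×2 + 1×1 + 4×3 = 19; y[3] = 2×3 + 2×1 + 1×2 + 4×1 = 14 → [17, 13, 19, 14]

Linear: [2, 6, 7, 14, 15, 7, 12], Circular: [17, 13, 19, 14]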